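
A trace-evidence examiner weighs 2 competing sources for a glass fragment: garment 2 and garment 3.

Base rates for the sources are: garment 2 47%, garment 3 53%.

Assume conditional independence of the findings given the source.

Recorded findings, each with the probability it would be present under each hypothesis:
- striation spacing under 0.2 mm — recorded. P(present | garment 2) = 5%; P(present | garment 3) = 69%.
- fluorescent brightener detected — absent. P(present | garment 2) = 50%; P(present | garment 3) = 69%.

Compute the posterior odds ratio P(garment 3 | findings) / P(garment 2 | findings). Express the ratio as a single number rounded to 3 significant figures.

Unnormalized posterior weight (prior times the finding likelihoods) for each of the two hypotheses (using 1 − P(present | H) for each absent finding):
  garment 3: 0.53 × 0.69 × (1 − 0.69) = 0.11337
  garment 2: 0.47 × 0.05 × (1 − 0.50) = 0.01175
Odds(garment 3 : garment 2) = 0.11337 / 0.01175 ≈ 9.65.

9.65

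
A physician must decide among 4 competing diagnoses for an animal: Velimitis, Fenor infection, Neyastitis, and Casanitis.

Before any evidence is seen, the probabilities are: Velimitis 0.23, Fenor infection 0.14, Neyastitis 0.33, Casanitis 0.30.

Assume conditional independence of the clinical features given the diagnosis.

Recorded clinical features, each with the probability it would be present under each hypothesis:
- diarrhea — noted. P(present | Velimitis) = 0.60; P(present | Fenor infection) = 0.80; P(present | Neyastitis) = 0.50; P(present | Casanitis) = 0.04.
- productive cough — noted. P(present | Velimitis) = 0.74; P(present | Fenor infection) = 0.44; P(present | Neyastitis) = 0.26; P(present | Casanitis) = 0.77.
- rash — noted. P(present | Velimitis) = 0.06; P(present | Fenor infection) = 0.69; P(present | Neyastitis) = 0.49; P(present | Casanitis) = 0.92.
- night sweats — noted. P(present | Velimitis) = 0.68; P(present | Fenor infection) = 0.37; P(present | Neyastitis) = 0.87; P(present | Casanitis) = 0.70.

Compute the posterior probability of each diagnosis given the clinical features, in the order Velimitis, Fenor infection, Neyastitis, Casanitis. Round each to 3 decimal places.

0.102, 0.307, 0.446, 0.145

By Bayes' rule with conditional independence, the unnormalized weight for each hypothesis is prior × ∏ likelihoods:
  Velimitis: 0.23 × 0.60 × 0.74 × 0.06 × 0.68 = 0.0041665
  Fenor infection: 0.14 × 0.80 × 0.44 × 0.69 × 0.37 = 0.012581
  Neyastitis: 0.33 × 0.50 × 0.26 × 0.49 × 0.87 = 0.018288
  Casanitis: 0.30 × 0.04 × 0.77 × 0.92 × 0.70 = 0.0059506
Normalizing constant Z = 0.0041665 + 0.012581 + 0.018288 + 0.0059506 = 0.040987.
P(Velimitis | evidence) = 0.0041665 / 0.040987 ≈ 0.102
P(Fenor infection | evidence) = 0.012581 / 0.040987 ≈ 0.307
P(Neyastitis | evidence) = 0.018288 / 0.040987 ≈ 0.446
P(Casanitis | evidence) = 0.0059506 / 0.040987 ≈ 0.145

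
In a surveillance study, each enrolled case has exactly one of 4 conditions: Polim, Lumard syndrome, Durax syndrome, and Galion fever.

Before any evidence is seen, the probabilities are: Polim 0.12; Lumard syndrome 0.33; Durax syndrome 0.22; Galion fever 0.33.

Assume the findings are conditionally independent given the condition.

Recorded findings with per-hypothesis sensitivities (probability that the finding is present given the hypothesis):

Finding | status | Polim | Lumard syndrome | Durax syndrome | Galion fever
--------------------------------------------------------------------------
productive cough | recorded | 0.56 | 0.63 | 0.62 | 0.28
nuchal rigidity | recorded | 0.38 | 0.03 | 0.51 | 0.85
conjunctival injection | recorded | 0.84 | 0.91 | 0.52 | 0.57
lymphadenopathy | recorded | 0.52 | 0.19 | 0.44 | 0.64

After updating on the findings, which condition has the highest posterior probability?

Galion fever

Multiply each prior by the joint likelihood of the evidence pattern:
  Polim: 0.12 × 0.56 × 0.38 × 0.84 × 0.52 = 0.011154
  Lumard syndrome: 0.33 × 0.63 × 0.03 × 0.91 × 0.19 = 0.0010784
  Durax syndrome: 0.22 × 0.62 × 0.51 × 0.52 × 0.44 = 0.015916
  Galion fever: 0.33 × 0.28 × 0.85 × 0.57 × 0.64 = 0.028651
Normalizing constant Z = 0.011154 + 0.0010784 + 0.015916 + 0.028651 = 0.0568.
P(Polim | evidence) ≈ 0.011154 / 0.0568 ≈ 0.196
P(Lumard syndrome | evidence) ≈ 0.0010784 / 0.0568 ≈ 0.019
P(Durax syndrome | evidence) ≈ 0.015916 / 0.0568 ≈ 0.280
P(Galion fever | evidence) ≈ 0.028651 / 0.0568 ≈ 0.504
The largest is 0.504, so Galion fever is most probable.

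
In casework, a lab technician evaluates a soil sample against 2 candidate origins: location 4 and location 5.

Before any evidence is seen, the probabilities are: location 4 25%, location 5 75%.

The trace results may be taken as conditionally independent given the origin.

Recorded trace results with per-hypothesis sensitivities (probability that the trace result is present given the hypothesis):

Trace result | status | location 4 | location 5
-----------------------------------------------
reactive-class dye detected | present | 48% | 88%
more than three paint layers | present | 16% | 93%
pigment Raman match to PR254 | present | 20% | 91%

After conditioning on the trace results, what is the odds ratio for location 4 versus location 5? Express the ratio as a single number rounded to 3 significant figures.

Unnormalized posterior weight (prior times the trace result likelihoods) for each of the two hypotheses:
  location 4: 0.25 × 0.48 × 0.16 × 0.20 = 0.00384
  location 5: 0.75 × 0.88 × 0.93 × 0.91 = 0.55856
Posterior odds = 0.00384 / 0.55856 ≈ 0.00687.

0.00687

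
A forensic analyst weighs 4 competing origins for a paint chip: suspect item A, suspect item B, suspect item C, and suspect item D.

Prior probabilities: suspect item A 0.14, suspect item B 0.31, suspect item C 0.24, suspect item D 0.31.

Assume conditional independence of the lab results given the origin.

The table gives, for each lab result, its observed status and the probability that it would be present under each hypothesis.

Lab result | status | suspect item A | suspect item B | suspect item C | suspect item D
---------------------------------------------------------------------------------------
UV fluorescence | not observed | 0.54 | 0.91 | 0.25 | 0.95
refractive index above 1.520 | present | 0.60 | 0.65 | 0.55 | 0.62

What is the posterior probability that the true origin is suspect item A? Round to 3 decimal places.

0.234

For each hypothesis, the unnormalized posterior weight is prior × product of the lab result likelihoods (using 1 − P(present | H) for each absent lab result):
  suspect item A: 0.14 × (1 − 0.54) × 0.60 = 0.03864
  suspect item B: 0.31 × (1 − 0.91) × 0.65 = 0.018135
  suspect item C: 0.24 × (1 − 0.25) × 0.55 = 0.099
  suspect item D: 0.31 × (1 − 0.95) × 0.62 = 0.00961
The unnormalized weights sum to 0.16539.
P(suspect item A | evidence) = 0.03864 / 0.16539 ≈ 0.234.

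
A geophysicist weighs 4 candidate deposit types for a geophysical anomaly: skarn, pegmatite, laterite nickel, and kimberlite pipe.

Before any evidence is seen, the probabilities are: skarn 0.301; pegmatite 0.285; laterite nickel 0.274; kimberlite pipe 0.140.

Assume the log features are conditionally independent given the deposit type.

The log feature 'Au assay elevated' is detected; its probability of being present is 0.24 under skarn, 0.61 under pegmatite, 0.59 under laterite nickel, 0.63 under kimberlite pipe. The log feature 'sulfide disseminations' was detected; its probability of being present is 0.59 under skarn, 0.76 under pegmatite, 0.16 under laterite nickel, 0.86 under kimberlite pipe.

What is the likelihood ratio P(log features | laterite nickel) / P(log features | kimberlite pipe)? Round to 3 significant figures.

0.174

The Bayes factor is the ratio of the joint likelihoods of the log feature pattern under the two hypotheses.
  laterite nickel: 0.59 × 0.16 = 0.0944
  kimberlite pipe: 0.63 × 0.86 = 0.5418
Bayes factor = 0.0944 / 0.5418 ≈ 0.174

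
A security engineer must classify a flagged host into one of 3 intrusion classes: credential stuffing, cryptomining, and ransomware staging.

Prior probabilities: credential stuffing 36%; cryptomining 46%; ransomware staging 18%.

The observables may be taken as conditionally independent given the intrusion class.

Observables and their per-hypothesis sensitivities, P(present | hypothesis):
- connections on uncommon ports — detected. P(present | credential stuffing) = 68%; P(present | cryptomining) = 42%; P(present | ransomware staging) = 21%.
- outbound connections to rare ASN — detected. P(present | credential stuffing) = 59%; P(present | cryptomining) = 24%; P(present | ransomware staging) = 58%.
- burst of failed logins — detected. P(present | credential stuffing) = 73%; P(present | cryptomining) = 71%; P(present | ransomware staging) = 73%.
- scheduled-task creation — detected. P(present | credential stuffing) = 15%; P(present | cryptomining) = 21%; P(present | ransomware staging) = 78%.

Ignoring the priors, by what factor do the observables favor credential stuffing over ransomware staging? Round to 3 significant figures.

0.633

Take the product of per-observable likelihoods under each hypothesis, then divide.
  credential stuffing: 0.68 × 0.59 × 0.73 × 0.15 = 0.043931
  ransomware staging: 0.21 × 0.58 × 0.73 × 0.78 = 0.069353
Bayes factor = 0.043931 / 0.069353 ≈ 0.633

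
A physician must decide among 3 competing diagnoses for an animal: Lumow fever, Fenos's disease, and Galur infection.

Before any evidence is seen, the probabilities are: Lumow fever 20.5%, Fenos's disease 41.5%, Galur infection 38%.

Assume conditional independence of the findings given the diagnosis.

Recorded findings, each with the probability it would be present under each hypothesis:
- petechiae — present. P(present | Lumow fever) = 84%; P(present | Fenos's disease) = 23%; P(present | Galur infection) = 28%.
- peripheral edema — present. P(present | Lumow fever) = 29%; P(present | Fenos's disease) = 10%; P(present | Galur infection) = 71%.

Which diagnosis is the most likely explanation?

By Bayes' rule with conditional independence, the unnormalized weight for each hypothesis is prior × ∏ likelihoods:
  Lumow fever: 0.205 × 0.84 × 0.29 = 0.049938
  Fenos's disease: 0.415 × 0.23 × 0.10 = 0.009545
  Galur infection: 0.380 × 0.28 × 0.71 = 0.075544
Normalizing constant Z = 0.049938 + 0.009545 + 0.075544 = 0.13503.
P(Lumow fever | evidence) ≈ 0.049938 / 0.13503 ≈ 0.370
P(Fenos's disease | evidence) ≈ 0.009545 / 0.13503 ≈ 0.071
P(Galur infection | evidence) ≈ 0.075544 / 0.13503 ≈ 0.559
The largest is 0.559, so Galur infection is most probable.

Galur infection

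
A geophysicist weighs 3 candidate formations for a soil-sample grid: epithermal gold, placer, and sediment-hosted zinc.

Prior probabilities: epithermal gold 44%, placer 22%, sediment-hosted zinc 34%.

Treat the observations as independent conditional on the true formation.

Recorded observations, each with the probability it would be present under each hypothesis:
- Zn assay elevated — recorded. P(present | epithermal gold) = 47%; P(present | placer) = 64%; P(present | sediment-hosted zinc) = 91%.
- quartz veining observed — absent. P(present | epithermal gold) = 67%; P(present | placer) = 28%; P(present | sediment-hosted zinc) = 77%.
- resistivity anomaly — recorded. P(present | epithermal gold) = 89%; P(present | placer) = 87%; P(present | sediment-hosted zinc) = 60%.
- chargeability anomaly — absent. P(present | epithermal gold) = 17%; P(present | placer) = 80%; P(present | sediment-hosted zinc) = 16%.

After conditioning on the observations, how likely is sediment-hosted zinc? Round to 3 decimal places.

0.345

By Bayes' rule with conditional independence, the unnormalized weight for each hypothesis is prior × ∏ likelihoods (using 1 − P(present | H) for each absent observation):
  epithermal gold: 0.44 × 0.47 × (1 − 0.67) × 0.89 × (1 − 0.17) = 0.050412
  placer: 0.22 × 0.64 × (1 − 0.28) × 0.87 × (1 − 0.80) = 0.017639
  sediment-hosted zinc: 0.34 × 0.91 × (1 − 0.77) × 0.60 × (1 − 0.16) = 0.035866
Marginal likelihood of the evidence = 0.10392.
P(sediment-hosted zinc | evidence) = 0.035866 / 0.10392 ≈ 0.345.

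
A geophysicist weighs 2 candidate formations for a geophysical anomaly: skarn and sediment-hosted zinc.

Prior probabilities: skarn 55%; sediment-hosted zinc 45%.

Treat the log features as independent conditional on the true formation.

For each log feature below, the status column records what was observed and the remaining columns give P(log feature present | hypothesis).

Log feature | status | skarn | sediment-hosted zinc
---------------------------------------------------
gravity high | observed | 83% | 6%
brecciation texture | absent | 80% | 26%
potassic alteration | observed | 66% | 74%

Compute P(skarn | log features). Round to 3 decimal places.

For each hypothesis, the unnormalized posterior weight is prior × product of the log feature likelihoods (using 1 − P(present | H) for each absent log feature):
  skarn: 0.55 × 0.83 × (1 − 0.80) × 0.66 = 0.060258
  sediment-hosted zinc: 0.45 × 0.06 × (1 − 0.26) × 0.74 = 0.014785
Normalizing constant Z = 0.060258 + 0.014785 = 0.075043.
P(skarn | evidence) = 0.060258 / 0.075043 ≈ 0.803.

0.803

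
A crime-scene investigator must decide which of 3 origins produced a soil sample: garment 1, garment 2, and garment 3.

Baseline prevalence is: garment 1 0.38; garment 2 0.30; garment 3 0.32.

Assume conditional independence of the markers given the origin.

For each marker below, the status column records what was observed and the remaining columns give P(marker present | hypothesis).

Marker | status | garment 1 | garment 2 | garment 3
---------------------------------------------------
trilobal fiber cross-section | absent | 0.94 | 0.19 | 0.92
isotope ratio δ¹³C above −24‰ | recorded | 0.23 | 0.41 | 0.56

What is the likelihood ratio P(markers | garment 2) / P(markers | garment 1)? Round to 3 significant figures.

24.1

Take the product of per-marker likelihoods under each hypothesis (using 1 − P(present | H) for each absent marker), then divide.
  garment 2: (1 − 0.19) × 0.41 = 0.3321
  garment 1: (1 − 0.94) × 0.23 = 0.0138
Bayes factor = 0.3321 / 0.0138 ≈ 24.1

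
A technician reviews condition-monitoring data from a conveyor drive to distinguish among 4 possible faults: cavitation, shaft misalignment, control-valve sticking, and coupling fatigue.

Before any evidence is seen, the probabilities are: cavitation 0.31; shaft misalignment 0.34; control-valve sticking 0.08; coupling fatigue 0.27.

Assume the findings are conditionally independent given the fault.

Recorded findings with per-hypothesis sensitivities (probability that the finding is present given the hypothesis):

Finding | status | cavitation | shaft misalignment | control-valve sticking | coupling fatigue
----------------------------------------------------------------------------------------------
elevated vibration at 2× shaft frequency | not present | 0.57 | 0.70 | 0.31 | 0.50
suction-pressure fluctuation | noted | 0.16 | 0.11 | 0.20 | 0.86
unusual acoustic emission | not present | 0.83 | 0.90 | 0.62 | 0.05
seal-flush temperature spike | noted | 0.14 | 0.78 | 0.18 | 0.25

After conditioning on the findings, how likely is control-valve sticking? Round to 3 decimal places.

For each hypothesis, the unnormalized posterior weight is prior × product of the finding likelihoods (using 1 − P(present | H) for each absent finding):
  cavitation: 0.31 × (1 − 0.57) × 0.16 × (1 − 0.83) × 0.14 = 0.00050761
  shaft misalignment: 0.34 × (1 − 0.70) × 0.11 × (1 − 0.90) × 0.78 = 0.00087516
  control-valve sticking: 0.08 × (1 − 0.31) × 0.20 × (1 − 0.62) × 0.18 = 0.00075514
  coupling fatigue: 0.27 × (1 − 0.50) × 0.86 × (1 − 0.05) × 0.25 = 0.027574
Marginal likelihood of the evidence = 0.029712.
P(control-valve sticking | evidence) = 0.00075514 / 0.029712 ≈ 0.025.

0.025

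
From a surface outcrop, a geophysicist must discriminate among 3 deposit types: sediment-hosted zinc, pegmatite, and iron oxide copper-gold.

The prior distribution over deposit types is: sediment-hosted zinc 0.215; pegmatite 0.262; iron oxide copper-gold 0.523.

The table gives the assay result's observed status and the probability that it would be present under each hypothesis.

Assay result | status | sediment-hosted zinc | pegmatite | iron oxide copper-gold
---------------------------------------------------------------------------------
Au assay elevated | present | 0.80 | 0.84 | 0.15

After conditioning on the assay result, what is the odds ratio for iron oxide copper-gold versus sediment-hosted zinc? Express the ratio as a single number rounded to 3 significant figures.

Unnormalized posterior weight (prior times the assay result likelihood) for each of the two hypotheses:
  iron oxide copper-gold: 0.523 × 0.15 = 0.07845
  sediment-hosted zinc: 0.215 × 0.80 = 0.172
Posterior odds = 0.07845 / 0.172 ≈ 0.456.

0.456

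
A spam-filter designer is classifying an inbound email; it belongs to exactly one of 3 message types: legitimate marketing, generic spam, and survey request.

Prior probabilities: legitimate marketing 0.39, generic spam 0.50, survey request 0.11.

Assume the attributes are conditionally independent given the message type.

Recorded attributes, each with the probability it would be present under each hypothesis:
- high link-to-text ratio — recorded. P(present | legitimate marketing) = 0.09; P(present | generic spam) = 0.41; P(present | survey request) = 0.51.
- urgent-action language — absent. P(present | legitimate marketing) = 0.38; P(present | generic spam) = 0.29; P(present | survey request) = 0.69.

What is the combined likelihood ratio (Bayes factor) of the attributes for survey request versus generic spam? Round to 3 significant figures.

0.543

Joint likelihood of the attribute pattern under each hypothesis (using 1 − P(present | H) for each absent attribute):
  survey request: 0.51 × (1 − 0.69) = 0.1581
  generic spam: 0.41 × (1 − 0.29) = 0.2911
Bayes factor = 0.1581 / 0.2911 ≈ 0.543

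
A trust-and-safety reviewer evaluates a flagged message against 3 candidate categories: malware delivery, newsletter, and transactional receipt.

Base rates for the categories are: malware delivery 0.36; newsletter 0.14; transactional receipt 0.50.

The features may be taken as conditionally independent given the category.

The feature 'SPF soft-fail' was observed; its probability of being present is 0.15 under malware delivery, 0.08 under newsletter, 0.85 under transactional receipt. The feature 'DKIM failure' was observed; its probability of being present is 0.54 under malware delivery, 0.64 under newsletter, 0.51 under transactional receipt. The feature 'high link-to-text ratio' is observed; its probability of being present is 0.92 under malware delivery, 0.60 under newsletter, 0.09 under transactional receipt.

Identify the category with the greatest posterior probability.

malware delivery

For each hypothesis, the unnormalized posterior weight is prior × product of the feature likelihoods:
  malware delivery: 0.36 × 0.15 × 0.54 × 0.92 = 0.026827
  newsletter: 0.14 × 0.08 × 0.64 × 0.60 = 0.0043008
  transactional receipt: 0.50 × 0.85 × 0.51 × 0.09 = 0.019508
The unnormalized weights sum to 0.050635.
P(malware delivery | evidence) ≈ 0.026827 / 0.050635 ≈ 0.530
P(newsletter | evidence) ≈ 0.0043008 / 0.050635 ≈ 0.085
P(transactional receipt | evidence) ≈ 0.019508 / 0.050635 ≈ 0.385
The largest is 0.530, so malware delivery is most probable.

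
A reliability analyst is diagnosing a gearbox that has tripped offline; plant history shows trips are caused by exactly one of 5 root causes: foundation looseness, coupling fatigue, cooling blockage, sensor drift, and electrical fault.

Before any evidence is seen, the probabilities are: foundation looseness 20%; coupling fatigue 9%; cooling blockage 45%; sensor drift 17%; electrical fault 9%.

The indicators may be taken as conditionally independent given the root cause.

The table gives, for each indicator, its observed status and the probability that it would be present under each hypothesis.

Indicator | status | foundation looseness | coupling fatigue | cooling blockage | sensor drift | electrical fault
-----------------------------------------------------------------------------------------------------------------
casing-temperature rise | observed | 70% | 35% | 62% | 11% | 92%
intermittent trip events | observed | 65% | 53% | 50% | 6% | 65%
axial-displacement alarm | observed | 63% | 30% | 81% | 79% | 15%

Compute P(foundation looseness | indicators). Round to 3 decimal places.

0.311

By Bayes' rule with conditional independence, the unnormalized weight for each hypothesis is prior × ∏ likelihoods:
  foundation looseness: 0.20 × 0.70 × 0.65 × 0.63 = 0.05733
  coupling fatigue: 0.09 × 0.35 × 0.53 × 0.30 = 0.0050085
  cooling blockage: 0.45 × 0.62 × 0.50 × 0.81 = 0.113
  sensor drift: 0.17 × 0.11 × 0.06 × 0.79 = 0.00088638
  electrical fault: 0.09 × 0.92 × 0.65 × 0.15 = 0.008073
Marginal likelihood of the evidence = 0.18429.
P(foundation looseness | evidence) = 0.05733 / 0.18429 ≈ 0.311.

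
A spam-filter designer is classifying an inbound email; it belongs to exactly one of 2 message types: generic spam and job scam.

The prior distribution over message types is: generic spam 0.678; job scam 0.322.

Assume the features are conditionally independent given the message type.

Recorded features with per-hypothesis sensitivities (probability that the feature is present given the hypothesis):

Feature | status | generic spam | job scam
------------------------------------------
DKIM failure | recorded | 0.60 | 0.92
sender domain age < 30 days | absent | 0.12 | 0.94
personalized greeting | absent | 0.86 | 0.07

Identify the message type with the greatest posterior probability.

generic spam

For each hypothesis, the unnormalized posterior weight is prior × product of the feature likelihoods (using 1 − P(present | H) for each absent feature):
  generic spam: 0.678 × 0.60 × (1 − 0.12) × (1 − 0.86) = 0.050118
  job scam: 0.322 × 0.92 × (1 − 0.94) × (1 − 0.07) = 0.01653
The unnormalized weights sum to 0.066648.
P(generic spam | evidence) ≈ 0.050118 / 0.066648 ≈ 0.752
P(job scam | evidence) ≈ 0.01653 / 0.066648 ≈ 0.248
The largest is 0.752, so generic spam is most probable.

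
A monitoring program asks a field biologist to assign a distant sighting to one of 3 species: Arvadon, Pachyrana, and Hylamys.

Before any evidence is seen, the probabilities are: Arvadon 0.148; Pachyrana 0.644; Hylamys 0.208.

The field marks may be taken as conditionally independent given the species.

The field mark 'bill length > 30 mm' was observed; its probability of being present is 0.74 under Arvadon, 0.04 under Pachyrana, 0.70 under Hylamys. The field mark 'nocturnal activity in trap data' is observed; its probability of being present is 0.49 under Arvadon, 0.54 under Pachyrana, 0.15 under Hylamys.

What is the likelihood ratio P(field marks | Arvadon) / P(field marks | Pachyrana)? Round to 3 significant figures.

16.8

The Bayes factor is the ratio of the joint likelihoods of the field mark pattern under the two hypotheses.
  Arvadon: 0.74 × 0.49 = 0.3626
  Pachyrana: 0.04 × 0.54 = 0.0216
Bayes factor = 0.3626 / 0.0216 ≈ 16.8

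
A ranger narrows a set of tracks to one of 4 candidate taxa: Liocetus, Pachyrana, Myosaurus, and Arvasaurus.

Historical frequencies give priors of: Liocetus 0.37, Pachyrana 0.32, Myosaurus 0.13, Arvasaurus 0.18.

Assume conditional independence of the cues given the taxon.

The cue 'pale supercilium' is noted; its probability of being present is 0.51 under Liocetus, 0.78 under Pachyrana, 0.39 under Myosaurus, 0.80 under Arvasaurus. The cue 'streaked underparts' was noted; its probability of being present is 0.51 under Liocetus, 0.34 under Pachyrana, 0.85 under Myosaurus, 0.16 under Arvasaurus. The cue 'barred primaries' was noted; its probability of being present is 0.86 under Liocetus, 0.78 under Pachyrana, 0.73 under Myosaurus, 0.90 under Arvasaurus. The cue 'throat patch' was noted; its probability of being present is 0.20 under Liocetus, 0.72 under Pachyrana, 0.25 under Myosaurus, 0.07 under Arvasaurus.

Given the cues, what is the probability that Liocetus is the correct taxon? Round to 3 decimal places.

Multiply each prior by the joint likelihood of the cue pattern:
  Liocetus: 0.37 × 0.51 × 0.51 × 0.86 × 0.20 = 0.016553
  Pachyrana: 0.32 × 0.78 × 0.34 × 0.78 × 0.72 = 0.04766
  Myosaurus: 0.13 × 0.39 × 0.85 × 0.73 × 0.25 = 0.0078648
  Arvasaurus: 0.18 × 0.80 × 0.16 × 0.90 × 0.07 = 0.0014515
Marginal likelihood of the evidence = 0.073529.
P(Liocetus | evidence) = 0.016553 / 0.073529 ≈ 0.225.

0.225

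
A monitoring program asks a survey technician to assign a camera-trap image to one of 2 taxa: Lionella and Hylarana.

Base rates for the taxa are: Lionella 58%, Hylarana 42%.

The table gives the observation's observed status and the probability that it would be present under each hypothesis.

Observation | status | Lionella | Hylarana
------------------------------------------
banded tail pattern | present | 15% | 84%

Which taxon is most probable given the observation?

Multiply each prior by the likelihood of the observation:
  Lionella: 0.58 × 0.15 = 0.087
  Hylarana: 0.42 × 0.84 = 0.3528
The unnormalized weights sum to 0.4398.
P(Lionella | evidence) ≈ 0.087 / 0.4398 ≈ 0.198
P(Hylarana | evidence) ≈ 0.3528 / 0.4398 ≈ 0.802
The largest is 0.802, so Hylarana is most probable.

Hylarana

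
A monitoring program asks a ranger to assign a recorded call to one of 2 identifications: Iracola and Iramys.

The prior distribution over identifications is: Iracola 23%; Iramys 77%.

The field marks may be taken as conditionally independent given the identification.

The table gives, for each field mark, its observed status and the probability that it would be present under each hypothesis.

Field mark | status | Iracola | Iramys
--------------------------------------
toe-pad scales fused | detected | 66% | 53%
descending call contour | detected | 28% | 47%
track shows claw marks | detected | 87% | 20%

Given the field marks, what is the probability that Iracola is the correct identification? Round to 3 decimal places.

By Bayes' rule with conditional independence, the unnormalized weight for each hypothesis is prior × ∏ likelihoods:
  Iracola: 0.23 × 0.66 × 0.28 × 0.87 = 0.036978
  Iramys: 0.77 × 0.53 × 0.47 × 0.20 = 0.038361
Marginal likelihood of the evidence = 0.07534.
P(Iracola | evidence) = 0.036978 / 0.07534 ≈ 0.491.

0.491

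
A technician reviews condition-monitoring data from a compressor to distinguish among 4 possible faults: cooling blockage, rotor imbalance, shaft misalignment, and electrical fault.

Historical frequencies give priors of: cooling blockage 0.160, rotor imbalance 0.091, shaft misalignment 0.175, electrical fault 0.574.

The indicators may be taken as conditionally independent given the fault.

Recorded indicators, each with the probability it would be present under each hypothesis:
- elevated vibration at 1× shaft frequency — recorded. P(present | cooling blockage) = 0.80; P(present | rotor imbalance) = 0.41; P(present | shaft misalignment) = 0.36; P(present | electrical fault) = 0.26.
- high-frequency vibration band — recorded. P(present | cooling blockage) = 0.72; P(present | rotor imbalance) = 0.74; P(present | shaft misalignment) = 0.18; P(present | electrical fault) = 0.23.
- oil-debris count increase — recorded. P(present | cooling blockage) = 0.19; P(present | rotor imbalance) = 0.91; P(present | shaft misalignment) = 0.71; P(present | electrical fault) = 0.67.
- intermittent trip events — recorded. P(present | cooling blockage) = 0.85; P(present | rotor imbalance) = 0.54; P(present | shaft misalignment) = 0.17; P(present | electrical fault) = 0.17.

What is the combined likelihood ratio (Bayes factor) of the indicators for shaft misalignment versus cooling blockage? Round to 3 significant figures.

Take the product of per-indicator likelihoods under each hypothesis, then divide.
  shaft misalignment: 0.36 × 0.18 × 0.71 × 0.17 = 0.0078214
  cooling blockage: 0.80 × 0.72 × 0.19 × 0.85 = 0.093024
Bayes factor = 0.0078214 / 0.093024 ≈ 0.0841

0.0841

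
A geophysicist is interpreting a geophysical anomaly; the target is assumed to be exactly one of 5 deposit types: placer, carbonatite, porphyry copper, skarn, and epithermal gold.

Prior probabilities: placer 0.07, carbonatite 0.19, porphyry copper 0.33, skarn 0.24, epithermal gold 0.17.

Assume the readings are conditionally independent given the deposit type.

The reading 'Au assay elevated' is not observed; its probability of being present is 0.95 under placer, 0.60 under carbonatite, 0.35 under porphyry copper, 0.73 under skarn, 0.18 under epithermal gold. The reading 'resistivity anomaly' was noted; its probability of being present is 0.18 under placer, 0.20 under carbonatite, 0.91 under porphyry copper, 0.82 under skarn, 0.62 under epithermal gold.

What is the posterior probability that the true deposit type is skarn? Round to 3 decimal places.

0.152

By Bayes' rule with conditional independence, the unnormalized weight for each hypothesis is prior × ∏ likelihoods (using 1 − P(present | H) for each absent reading):
  placer: 0.07 × (1 − 0.95) × 0.18 = 0.00063
  carbonatite: 0.19 × (1 − 0.60) × 0.20 = 0.0152
  porphyry copper: 0.33 × (1 − 0.35) × 0.91 = 0.1952
  skarn: 0.24 × (1 − 0.73) × 0.82 = 0.053136
  epithermal gold: 0.17 × (1 − 0.18) × 0.62 = 0.086428
Normalizing constant Z = 0.00063 + 0.0152 + 0.1952 + 0.053136 + 0.086428 = 0.35059.
P(skarn | evidence) = 0.053136 / 0.35059 ≈ 0.152.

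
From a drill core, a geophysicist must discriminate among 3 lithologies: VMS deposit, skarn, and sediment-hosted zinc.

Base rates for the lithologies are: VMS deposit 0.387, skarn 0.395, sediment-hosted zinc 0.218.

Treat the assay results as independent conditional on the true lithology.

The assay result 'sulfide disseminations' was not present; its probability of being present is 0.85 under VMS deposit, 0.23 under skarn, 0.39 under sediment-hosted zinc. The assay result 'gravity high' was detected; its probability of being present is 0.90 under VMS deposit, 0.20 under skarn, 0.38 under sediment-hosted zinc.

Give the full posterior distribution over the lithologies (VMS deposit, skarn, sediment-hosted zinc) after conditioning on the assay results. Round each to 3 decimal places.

Multiply each prior by the joint likelihood of the assay result pattern (using 1 − P(present | H) for each absent assay result):
  VMS deposit: 0.387 × (1 − 0.85) × 0.90 = 0.052245
  skarn: 0.395 × (1 − 0.23) × 0.20 = 0.06083
  sediment-hosted zinc: 0.218 × (1 − 0.39) × 0.38 = 0.050532
Normalizing constant Z = 0.052245 + 0.06083 + 0.050532 = 0.16361.
P(VMS deposit | evidence) = 0.052245 / 0.16361 ≈ 0.319
P(skarn | evidence) = 0.06083 / 0.16361 ≈ 0.372
P(sediment-hosted zinc | evidence) = 0.050532 / 0.16361 ≈ 0.309

0.319, 0.372, 0.309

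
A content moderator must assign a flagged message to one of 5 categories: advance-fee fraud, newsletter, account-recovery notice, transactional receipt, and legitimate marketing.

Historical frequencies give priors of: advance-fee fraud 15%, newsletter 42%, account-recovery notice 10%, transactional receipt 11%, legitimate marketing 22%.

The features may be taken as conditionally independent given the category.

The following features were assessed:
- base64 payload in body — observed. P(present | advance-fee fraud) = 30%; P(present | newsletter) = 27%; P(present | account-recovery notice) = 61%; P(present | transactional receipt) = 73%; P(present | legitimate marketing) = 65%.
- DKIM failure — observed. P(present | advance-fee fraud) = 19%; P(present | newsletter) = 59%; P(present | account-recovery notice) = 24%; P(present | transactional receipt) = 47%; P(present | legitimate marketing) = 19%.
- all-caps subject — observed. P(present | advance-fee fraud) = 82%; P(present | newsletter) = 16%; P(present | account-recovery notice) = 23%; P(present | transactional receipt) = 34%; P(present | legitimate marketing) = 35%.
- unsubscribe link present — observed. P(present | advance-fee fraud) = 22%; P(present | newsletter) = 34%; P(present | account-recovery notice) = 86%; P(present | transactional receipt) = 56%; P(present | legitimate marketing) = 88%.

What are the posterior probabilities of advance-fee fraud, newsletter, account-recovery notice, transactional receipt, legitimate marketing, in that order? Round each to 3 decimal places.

By Bayes' rule with conditional independence, the unnormalized weight for each hypothesis is prior × ∏ likelihoods:
  advance-fee fraud: 0.15 × 0.30 × 0.19 × 0.82 × 0.22 = 0.0015424
  newsletter: 0.42 × 0.27 × 0.59 × 0.16 × 0.34 = 0.0036397
  account-recovery notice: 0.10 × 0.61 × 0.24 × 0.23 × 0.86 = 0.0028958
  transactional receipt: 0.11 × 0.73 × 0.47 × 0.34 × 0.56 = 0.0071859
  legitimate marketing: 0.22 × 0.65 × 0.19 × 0.35 × 0.88 = 0.0083684
Marginal likelihood of the evidence = 0.023632.
P(advance-fee fraud | evidence) = 0.0015424 / 0.023632 ≈ 0.065
P(newsletter | evidence) = 0.0036397 / 0.023632 ≈ 0.154
P(account-recovery notice | evidence) = 0.0028958 / 0.023632 ≈ 0.123
P(transactional receipt | evidence) = 0.0071859 / 0.023632 ≈ 0.304
P(legitimate marketing | evidence) = 0.0083684 / 0.023632 ≈ 0.354

0.065, 0.154, 0.123, 0.304, 0.354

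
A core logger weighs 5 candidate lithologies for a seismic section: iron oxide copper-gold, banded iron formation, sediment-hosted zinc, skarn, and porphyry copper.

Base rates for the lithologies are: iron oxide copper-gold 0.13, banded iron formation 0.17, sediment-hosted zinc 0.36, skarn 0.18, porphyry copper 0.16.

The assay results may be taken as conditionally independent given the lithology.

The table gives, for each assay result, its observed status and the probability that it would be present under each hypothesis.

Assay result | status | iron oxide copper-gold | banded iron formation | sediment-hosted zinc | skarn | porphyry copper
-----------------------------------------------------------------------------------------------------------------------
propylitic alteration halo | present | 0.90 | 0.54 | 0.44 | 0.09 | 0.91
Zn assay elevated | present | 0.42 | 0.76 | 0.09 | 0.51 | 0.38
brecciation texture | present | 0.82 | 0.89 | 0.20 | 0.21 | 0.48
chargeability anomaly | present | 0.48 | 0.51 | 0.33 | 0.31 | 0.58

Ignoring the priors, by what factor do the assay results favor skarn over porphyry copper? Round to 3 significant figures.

The Bayes factor is the ratio of the joint likelihoods of the assay result pattern under the two hypotheses.
  skarn: 0.09 × 0.51 × 0.21 × 0.31 = 0.0029881
  porphyry copper: 0.91 × 0.38 × 0.48 × 0.58 = 0.096271
Bayes factor = 0.0029881 / 0.096271 ≈ 0.0310

0.0310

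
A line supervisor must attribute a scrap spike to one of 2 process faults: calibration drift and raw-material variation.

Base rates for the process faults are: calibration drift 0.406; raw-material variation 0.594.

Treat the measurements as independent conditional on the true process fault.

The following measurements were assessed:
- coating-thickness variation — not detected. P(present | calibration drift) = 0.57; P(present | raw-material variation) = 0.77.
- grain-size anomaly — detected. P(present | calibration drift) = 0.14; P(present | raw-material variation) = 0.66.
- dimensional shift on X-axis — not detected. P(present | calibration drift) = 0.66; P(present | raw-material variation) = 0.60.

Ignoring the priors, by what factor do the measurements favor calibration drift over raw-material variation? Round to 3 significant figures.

Joint likelihood of the measurement pattern under each hypothesis (using 1 − P(present | H) for each absent measurement):
  calibration drift: (1 − 0.57) × 0.14 × (1 − 0.66) = 0.020468
  raw-material variation: (1 − 0.77) × 0.66 × (1 − 0.60) = 0.06072
Bayes factor = 0.020468 / 0.06072 ≈ 0.337

0.337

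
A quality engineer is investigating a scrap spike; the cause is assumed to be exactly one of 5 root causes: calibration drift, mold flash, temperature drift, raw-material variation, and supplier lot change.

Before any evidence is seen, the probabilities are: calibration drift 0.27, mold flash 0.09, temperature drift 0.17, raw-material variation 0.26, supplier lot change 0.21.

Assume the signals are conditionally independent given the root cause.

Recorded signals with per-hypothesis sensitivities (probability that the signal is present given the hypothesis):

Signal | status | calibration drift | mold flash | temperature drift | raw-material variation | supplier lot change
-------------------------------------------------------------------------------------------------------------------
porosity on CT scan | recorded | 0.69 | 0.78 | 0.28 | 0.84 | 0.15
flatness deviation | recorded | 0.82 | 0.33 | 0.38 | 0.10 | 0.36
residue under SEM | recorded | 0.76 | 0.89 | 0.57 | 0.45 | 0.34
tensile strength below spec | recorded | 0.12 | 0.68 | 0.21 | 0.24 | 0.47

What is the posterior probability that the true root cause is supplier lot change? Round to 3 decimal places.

By Bayes' rule with conditional independence, the unnormalized weight for each hypothesis is prior × ∏ likelihoods:
  calibration drift: 0.27 × 0.69 × 0.82 × 0.76 × 0.12 = 0.013932
  mold flash: 0.09 × 0.78 × 0.33 × 0.89 × 0.68 = 0.01402
  temperature drift: 0.17 × 0.28 × 0.38 × 0.57 × 0.21 = 0.0021651
  raw-material variation: 0.26 × 0.84 × 0.10 × 0.45 × 0.24 = 0.0023587
  supplier lot change: 0.21 × 0.15 × 0.36 × 0.34 × 0.47 = 0.0018121
The unnormalized weights sum to 0.034288.
P(supplier lot change | evidence) = 0.0018121 / 0.034288 ≈ 0.053.

0.053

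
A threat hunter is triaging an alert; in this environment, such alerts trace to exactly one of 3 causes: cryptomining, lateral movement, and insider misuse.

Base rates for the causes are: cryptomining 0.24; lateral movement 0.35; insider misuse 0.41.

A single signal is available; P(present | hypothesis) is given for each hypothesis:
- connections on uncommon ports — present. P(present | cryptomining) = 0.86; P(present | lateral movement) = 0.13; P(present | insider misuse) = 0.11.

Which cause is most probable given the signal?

cryptomining

By Bayes' rule, the unnormalized weight for each hypothesis is prior × likelihood:
  cryptomining: 0.24 × 0.86 = 0.2064
  lateral movement: 0.35 × 0.13 = 0.0455
  insider misuse: 0.41 × 0.11 = 0.0451
Normalizing constant Z = 0.2064 + 0.0455 + 0.0451 = 0.297.
P(cryptomining | evidence) ≈ 0.2064 / 0.297 ≈ 0.695
P(lateral movement | evidence) ≈ 0.0455 / 0.297 ≈ 0.153
P(insider misuse | evidence) ≈ 0.0451 / 0.297 ≈ 0.152
The largest is 0.695, so cryptomining is most probable.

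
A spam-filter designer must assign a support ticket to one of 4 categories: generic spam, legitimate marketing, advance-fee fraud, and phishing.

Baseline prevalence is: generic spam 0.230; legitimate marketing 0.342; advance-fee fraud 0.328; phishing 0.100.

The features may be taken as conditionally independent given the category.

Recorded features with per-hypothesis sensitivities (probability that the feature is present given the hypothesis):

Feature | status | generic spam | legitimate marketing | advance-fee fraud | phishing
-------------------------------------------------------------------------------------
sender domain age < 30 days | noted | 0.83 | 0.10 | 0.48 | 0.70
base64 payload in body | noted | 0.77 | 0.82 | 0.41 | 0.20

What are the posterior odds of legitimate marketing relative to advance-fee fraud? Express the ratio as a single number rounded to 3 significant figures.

Posterior odds equal prior odds times the likelihood ratio; only the two competing hypotheses matter.
  legitimate marketing: 0.342 × 0.10 × 0.82 = 0.028044
  advance-fee fraud: 0.328 × 0.48 × 0.41 = 0.06455
Posterior odds = 0.028044 / 0.06455 ≈ 0.434.

0.434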